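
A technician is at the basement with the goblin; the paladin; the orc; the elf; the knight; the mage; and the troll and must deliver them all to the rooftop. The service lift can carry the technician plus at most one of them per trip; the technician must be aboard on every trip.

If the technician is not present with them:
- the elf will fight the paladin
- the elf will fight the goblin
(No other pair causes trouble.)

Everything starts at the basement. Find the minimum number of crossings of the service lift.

Counting alone: the technician can take at most 1 across per trip to the rooftop, so moving all 7 needs at least 7 loaded trips out, with a return between consecutive ones — at least 13 crossings.
The safety rule pushes this higher. Following every safe sequence of crossings, the most of the 7 that can be at the rooftop as the service lift arrives there on crossing 13 is 6 — never all 7.
So no plan with fewer than 15 crossings exists, and this one achieves 15:
1. Technician goes to the rooftop with the elf.  [the basement: the goblin, the knight, the mage, the orc, the paladin, the troll | the rooftop: the elf]
2. Technician goes back to the basement alone.  [the basement: the goblin, the knight, the mage, the orc, the paladin, the troll | the rooftop: the elf]
3. Technician goes to the rooftop with the goblin.  [the basement: the knight, the mage, the orc, the paladin, the troll | the rooftop: the elf, the goblin]
4. Technician goes back to the basement with the elf.  [the basement: the elf, the knight, the mage, the orc, the paladin, the troll | the rooftop: the goblin]
5. Technician goes to the rooftop with the paladin.  [the basement: the elf, the knight, the mage, the orc, the troll | the rooftop: the goblin, the paladin]
6. Technician goes back to the basement alone.  [the basement: the elf, the knight, the mage, the orc, the troll | the rooftop: the goblin, the paladin]
7. Technician goes to the rooftop with the orc.  [the basement: the elf, the knight, the mage, the troll | the rooftop: the goblin, the orc, the paladin]
8. Technician goes back to the basement alone.  [the basement: the elf, the knight, the mage, the troll | the rooftop: the goblin, the orc, the paladin]
9. Technician goes to the rooftop with the knight.  [the basement: the elf, the mage, the troll | the rooftop: the goblin, the knight, the orc, the paladin]
10. Technician goes back to the basement alone.  [the basement: the elf, the mage, the troll | the rooftop: the goblin, the knight, the orc, the paladin]
11. Technician goes to the rooftop with the mage.  [the basement: the elf, the troll | the rooftop: the goblin, the knight, the mage, the orc, the paladin]
12. Technician goes back to the basement alone.  [the basement: the elf, the troll | the rooftop: the goblin, the knight, the mage, the orc, the paladin]
13. Technician goes to the rooftop with the troll.  [the basement: the elf | the rooftop: the goblin, the knight, the mage, the orc, the paladin, the troll]
14. Technician goes back to the basement alone.  [the basement: the elf | the rooftop: the goblin, the knight, the mage, the orc, the paladin, the troll]
15. Technician goes to the rooftop with the elf.  [the basement: — | the rooftop: the elf, the goblin, the knight, the mage, the orc, the paladin, the troll]

15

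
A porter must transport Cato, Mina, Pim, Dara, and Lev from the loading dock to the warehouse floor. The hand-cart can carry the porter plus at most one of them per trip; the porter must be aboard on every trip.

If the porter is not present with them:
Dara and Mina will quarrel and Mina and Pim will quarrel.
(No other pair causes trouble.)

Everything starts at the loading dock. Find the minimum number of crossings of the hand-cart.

11

Counting alone: the porter can take at most 1 across per trip to the warehouse floor, so moving all 5 needs at least 5 loaded trips out, with a return between consecutive ones — at least 9 crossings.
The safety rule pushes this higher. Following every safe sequence of crossings, the most of the 5 that can be at the warehouse floor as the hand-cart arrives there on crossing 9 is 4 — never all 5.
So no plan with fewer than 11 crossings exists, and this one achieves 11:
1. Porter goes to the warehouse floor with Mina.  [the loading dock: Cato, Dara, Lev, Pim | the warehouse floor: Mina]
2. Porter goes back to the loading dock alone.  [the loading dock: Cato, Dara, Lev, Pim | the warehouse floor: Mina]
3. Porter goes to the warehouse floor with Cato.  [the loading dock: Dara, Lev, Pim | the warehouse floor: Cato, Mina]
4. Porter goes back to the loading dock alone.  [the loading dock: Dara, Lev, Pim | the warehouse floor: Cato, Mina]
5. Porter goes to the warehouse floor with Pim.  [the loading dock: Dara, Lev | the warehouse floor: Cato, Mina, Pim]
6. Porter goes back to the loading dock with Mina.  [the loading dock: Dara, Lev, Mina | the warehouse floor: Cato, Pim]
7. Porter goes to the warehouse floor with Dara.  [the loading dock: Lev, Mina | the warehouse floor: Cato, Dara, Pim]
8. Porter goes back to the loading dock alone.  [the loading dock: Lev, Mina | the warehouse floor: Cato, Dara, Pim]
9. Porter goes to the warehouse floor with Lev.  [the loading dock: Mina | the warehouse floor: Cato, Dara, Lev, Pim]
10. Porter goes back to the loading dock alone.  [the loading dock: Mina | the warehouse floor: Cato, Dara, Lev, Pim]
11. Porter goes to the warehouse floor with Mina.  [the loading dock: — | the warehouse floor: Cato, Dara, Lev, Mina, Pim]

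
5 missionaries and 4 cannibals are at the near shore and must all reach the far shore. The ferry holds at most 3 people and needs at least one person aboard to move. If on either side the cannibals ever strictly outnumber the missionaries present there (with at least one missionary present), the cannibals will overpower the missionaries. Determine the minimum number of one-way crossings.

Counting alone: each trip to the far shore takes at most 3 across and each return brings at least 1 back, so after t trips out (and t−1 returns) at most 3t − (t−1) of the 9 are across; that first reaches 9 at t = 4, so at least 7 crossings are needed.
The plan below uses exactly 7 crossings, so it is optimal:
1. 3 cannibals → the far shore.  (the near shore: 5M 1C; the far shore: 0M 3C)
2. 1 cannibal ← the near shore.  (the near shore: 5M 2C; the far shore: 0M 2C)
3. 3 missionaries → the far shore.  (the near shore: 2M 2C; the far shore: 3M 2C)
4. 1 missionary ← the near shore.  (the near shore: 3M 2C; the far shore: 2M 2C)
5. 2 missionaries and 1 cannibal → the far shore.  (the near shore: 1M 1C; the far shore: 4M 3C)
6. 1 missionary ← the near shore.  (the near shore: 2M 1C; the far shore: 3M 3C)
7. 2 missionaries and 1 cannibal → the far shore.  (the near shore: 0M 0C; the far shore: 5M 4C)

7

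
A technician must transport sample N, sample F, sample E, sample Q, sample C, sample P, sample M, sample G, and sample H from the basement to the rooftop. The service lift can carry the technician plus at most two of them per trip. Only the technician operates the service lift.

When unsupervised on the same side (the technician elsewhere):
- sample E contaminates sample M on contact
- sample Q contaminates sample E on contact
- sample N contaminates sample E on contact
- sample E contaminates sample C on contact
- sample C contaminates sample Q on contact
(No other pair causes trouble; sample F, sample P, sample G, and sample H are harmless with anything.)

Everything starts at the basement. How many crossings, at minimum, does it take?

15

Counting alone: the technician can take at most 2 across per trip to the rooftop, so moving all 9 needs at least 5 loaded trips out, with a return between consecutive ones — at least 9 crossings.
The safety rule pushes this higher. Following every safe sequence of crossings, the most of the 9 that can be at the rooftop as the service lift arrives there on crossings 9, 11, 13 is 6, 7, 8 respectively — never all 9.
So no plan with fewer than 15 crossings exists, and this one achieves 15:
1. Technician goes to the rooftop with sample E and sample Q.  [the basement: sample C, sample F, sample G, sample H, sample M, sample N, sample P | the rooftop: sample E, sample Q]
2. Technician goes back to the basement with sample E.  [the basement: sample C, sample E, sample F, sample G, sample H, sample M, sample N, sample P | the rooftop: sample Q]
3. Technician goes to the rooftop with sample E and sample N.  [the basement: sample C, sample F, sample G, sample H, sample M, sample P | the rooftop: sample E, sample N, sample Q]
4. Technician goes back to the basement with sample E.  [the basement: sample C, sample E, sample F, sample G, sample H, sample M, sample P | the rooftop: sample N, sample Q]
5. Technician goes to the rooftop with sample E and sample F.  [the basement: sample C, sample G, sample H, sample M, sample P | the rooftop: sample E, sample F, sample N, sample Q]
6. Technician goes back to the basement with sample E.  [the basement: sample C, sample E, sample G, sample H, sample M, sample P | the rooftop: sample F, sample N, sample Q]
7. Technician goes to the rooftop with sample E and sample P.  [the basement: sample C, sample G, sample H, sample M | the rooftop: sample E, sample F, sample N, sample P, sample Q]
8. Technician goes back to the basement with sample E.  [the basement: sample C, sample E, sample G, sample H, sample M | the rooftop: sample F, sample N, sample P, sample Q]
9. Technician goes to the rooftop with sample E and sample M.  [the basement: sample C, sample G, sample H | the rooftop: sample E, sample F, sample M, sample N, sample P, sample Q]
10. Technician goes back to the basement with sample E.  [the basement: sample C, sample E, sample G, sample H | the rooftop: sample F, sample M, sample N, sample P, sample Q]
11. Technician goes to the rooftop with sample E and sample G.  [the basement: sample C, sample H | the rooftop: sample E, sample F, sample G, sample M, sample N, sample P, sample Q]
12. Technician goes back to the basement with sample E.  [the basement: sample C, sample E, sample H | the rooftop: sample F, sample G, sample M, sample N, sample P, sample Q]
13. Technician goes to the rooftop with sample E and sample H.  [the basement: sample C | the rooftop: sample E, sample F, sample G, sample H, sample M, sample N, sample P, sample Q]
14. Technician goes back to the basement with sample E.  [the basement: sample C, sample E | the rooftop: sample F, sample G, sample H, sample M, sample N, sample P, sample Q]
15. Technician goes to the rooftop with sample C and sample E.  [the basement: — | the rooftop: sample C, sample E, sample F, sample G, sample H, sample M, sample N, sample P, sample Q]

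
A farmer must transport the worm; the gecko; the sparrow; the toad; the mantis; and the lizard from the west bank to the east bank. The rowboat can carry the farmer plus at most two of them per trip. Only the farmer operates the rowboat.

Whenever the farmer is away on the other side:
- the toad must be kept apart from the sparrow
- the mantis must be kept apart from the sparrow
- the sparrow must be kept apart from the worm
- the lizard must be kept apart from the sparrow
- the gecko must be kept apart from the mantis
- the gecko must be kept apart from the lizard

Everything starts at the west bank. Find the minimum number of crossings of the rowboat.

Counting alone: the farmer can take at most 2 across per trip to the east bank, so moving all 6 needs at least 3 loaded trips out, with a return between consecutive ones — at least 5 crossings.
The safety rule pushes this higher. Following every safe sequence of crossings, the most of the 6 that can be at the east bank as the rowboat arrives there on crossing 5 is 5 — never all 6.
So no plan with fewer than 7 crossings exists, and this one achieves 7:
1. Farmer goes to the east bank with the gecko and the sparrow.  [the west bank: the lizard, the mantis, the toad, the worm | the east bank: the gecko, the sparrow]
2. Farmer goes back to the west bank alone.  [the west bank: the lizard, the mantis, the toad, the worm | the east bank: the gecko, the sparrow]
3. Farmer goes to the east bank with the toad and the worm.  [the west bank: the lizard, the mantis | the east bank: the gecko, the sparrow, the toad, the worm]
4. Farmer goes back to the west bank with the sparrow.  [the west bank: the lizard, the mantis, the sparrow | the east bank: the gecko, the toad, the worm]
5. Farmer goes to the east bank with the lizard and the mantis.  [the west bank: the sparrow | the east bank: the gecko, the lizard, the mantis, the toad, the worm]
6. Farmer goes back to the west bank with the gecko.  [the west bank: the gecko, the sparrow | the east bank: the lizard, the mantis, the toad, the worm]
7. Farmer goes to the east bank with the gecko and the sparrow.  [the west bank: — | the east bank: the gecko, the lizard, the mantis, the sparrow, the toad, the worm]

7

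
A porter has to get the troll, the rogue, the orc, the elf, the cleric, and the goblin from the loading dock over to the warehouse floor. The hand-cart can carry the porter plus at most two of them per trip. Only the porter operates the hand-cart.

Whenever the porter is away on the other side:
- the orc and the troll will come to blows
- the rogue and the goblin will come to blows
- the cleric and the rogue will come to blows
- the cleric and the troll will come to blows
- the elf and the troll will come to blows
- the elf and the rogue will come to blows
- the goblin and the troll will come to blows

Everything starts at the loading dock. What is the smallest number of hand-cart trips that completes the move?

Counting alone: the porter can take at most 2 across per trip to the warehouse floor, so moving all 6 needs at least 3 loaded trips out, with a return between consecutive ones — at least 5 crossings.
The safety rule pushes this higher. Following every safe sequence of crossings, the most of the 6 that can be at the warehouse floor as the hand-cart arrives there on crossing 5 is 4 — never all 6.
So no plan with fewer than 7 crossings exists, and this one achieves 7:
1. Porter goes to the warehouse floor with the rogue and the troll.  [the loading dock: the cleric, the elf, the goblin, the orc | the warehouse floor: the rogue, the troll]
2. Porter goes back to the loading dock alone.  [the loading dock: the cleric, the elf, the goblin, the orc | the warehouse floor: the rogue, the troll]
3. Porter goes to the warehouse floor with the elf and the orc.  [the loading dock: the cleric, the goblin | the warehouse floor: the elf, the orc, the rogue, the troll]
4. Porter goes back to the loading dock with the rogue and the troll.  [the loading dock: the cleric, the goblin, the rogue, the troll | the warehouse floor: the elf, the orc]
5. Porter goes to the warehouse floor with the cleric and the goblin.  [the loading dock: the rogue, the troll | the warehouse floor: the cleric, the elf, the goblin, the orc]
6. Porter goes back to the loading dock alone.  [the loading dock: the rogue, the troll | the warehouse floor: the cleric, the elf, the goblin, the orc]
7. Porter goes to the warehouse floor with the rogue and the troll.  [the loading dock: — | the warehouse floor: the cleric, the elf, the goblin, the orc, the rogue, the troll]

7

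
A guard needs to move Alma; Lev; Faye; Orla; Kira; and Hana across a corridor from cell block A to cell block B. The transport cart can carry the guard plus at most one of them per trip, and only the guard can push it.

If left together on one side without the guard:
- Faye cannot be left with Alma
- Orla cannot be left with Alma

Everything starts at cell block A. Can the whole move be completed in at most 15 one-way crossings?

Yes — this plan uses 13 crossings (≤ 15):
1. Guard goes to cell block B with Alma.  [cell block A: Faye, Hana, Kira, Lev, Orla | cell block B: Alma]
2. Guard goes back to cell block A alone.  [cell block A: Faye, Hana, Kira, Lev, Orla | cell block B: Alma]
3. Guard goes to cell block B with Lev.  [cell block A: Faye, Hana, Kira, Orla | cell block B: Alma, Lev]
4. Guard goes back to cell block A alone.  [cell block A: Faye, Hana, Kira, Orla | cell block B: Alma, Lev]
5. Guard goes to cell block B with Faye.  [cell block A: Hana, Kira, Orla | cell block B: Alma, Faye, Lev]
6. Guard goes back to cell block A with Alma.  [cell block A: Alma, Hana, Kira, Orla | cell block B: Faye, Lev]
7. Guard goes to cell block B with Orla.  [cell block A: Alma, Hana, Kira | cell block B: Faye, Lev, Orla]
8. Guard goes back to cell block A alone.  [cell block A: Alma, Hana, Kira | cell block B: Faye, Lev, Orla]
9. Guard goes to cell block B with Kira.  [cell block A: Alma, Hana | cell block B: Faye, Kira, Lev, Orla]
10. Guard goes back to cell block A alone.  [cell block A: Alma, Hana | cell block B: Faye, Kira, Lev, Orla]
11. Guard goes to cell block B with Hana.  [cell block A: Alma | cell block B: Faye, Hana, Kira, Lev, Orla]
12. Guard goes back to cell block A alone.  [cell block A: Alma | cell block B: Faye, Hana, Kira, Lev, Orla]
13. Guard goes to cell block B with Alma.  [cell block A: — | cell block B: Alma, Faye, Hana, Kira, Lev, Orla]

Yes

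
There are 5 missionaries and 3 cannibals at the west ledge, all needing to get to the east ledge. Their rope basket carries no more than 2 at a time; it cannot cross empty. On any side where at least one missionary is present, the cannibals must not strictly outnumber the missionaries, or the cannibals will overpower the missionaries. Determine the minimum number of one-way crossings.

Counting alone: each trip to the east ledge takes at most 2 across and each return brings at least 1 back, so after t trips out (and t−1 returns) at most 2t − (t−1) of the 8 are across; that first reaches 8 at t = 7, so at least 13 crossings are needed.
The plan below uses exactly 13 crossings, so it is optimal:
1. 2 cannibals → the east ledge.  (the west ledge: 5M 1C; the east ledge: 0M 2C)
2. 1 cannibal ← the west ledge.  (the west ledge: 5M 2C; the east ledge: 0M 1C)
3. 2 cannibals → the east ledge.  (the west ledge: 5M 0C; the east ledge: 0M 3C)
4. 1 cannibal ← the west ledge.  (the west ledge: 5M 1C; the east ledge: 0M 2C)
5. 2 missionaries → the east ledge.  (the west ledge: 3M 1C; the east ledge: 2M 2C)
6. 1 cannibal ← the west ledge.  (the west ledge: 3M 2C; the east ledge: 2M 1C)
7. 1 missionary and 1 cannibal → the east ledge.  (the west ledge: 2M 1C; the east ledge: 3M 2C)
8. 1 cannibal ← the west ledge.  (the west ledge: 2M 2C; the east ledge: 3M 1C)
9. 2 cannibals → the east ledge.  (the west ledge: 2M 0C; the east ledge: 3M 3C)
10. 1 cannibal ← the west ledge.  (the west ledge: 2M 1C; the east ledge: 3M 2C)
11. 1 missionary and 1 cannibal → the east ledge.  (the west ledge: 1M 0C; the east ledge: 4M 3C)
12. 1 cannibal ← the west ledge.  (the west ledge: 1M 1C; the east ledge: 4M 2C)
13. 1 missionary and 1 cannibal → the east ledge.  (the west ledge: 0M 0C; the east ledge: 5M 3C)

13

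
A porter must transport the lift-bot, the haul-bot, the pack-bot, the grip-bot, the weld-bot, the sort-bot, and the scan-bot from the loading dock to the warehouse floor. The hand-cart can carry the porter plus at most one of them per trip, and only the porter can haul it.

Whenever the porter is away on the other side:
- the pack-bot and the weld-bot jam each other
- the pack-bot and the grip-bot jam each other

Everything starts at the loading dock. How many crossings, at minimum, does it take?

15

Counting alone: the porter can take at most 1 across per trip to the warehouse floor, so moving all 7 needs at least 7 loaded trips out, with a return between consecutive ones — at least 13 crossings.
The safety rule pushes this higher. Following every safe sequence of crossings, the most of the 7 that can be at the warehouse floor as the hand-cart arrives there on crossing 13 is 6 — never all 7.
So no plan with fewer than 15 crossings exists, and this one achieves 15:
1. Porter goes to the warehouse floor with the pack-bot.  [the loading dock: the grip-bot, the haul-bot, the lift-bot, the scan-bot, the sort-bot, the weld-bot | the warehouse floor: the pack-bot]
2. Porter goes back to the loading dock alone.  [the loading dock: the grip-bot, the haul-bot, the lift-bot, the scan-bot, the sort-bot, the weld-bot | the warehouse floor: the pack-bot]
3. Porter goes to the warehouse floor with the lift-bot.  [the loading dock: the grip-bot, the haul-bot, the scan-bot, the sort-bot, the weld-bot | the warehouse floor: the lift-bot, the pack-bot]
4. Porter goes back to the loading dock alone.  [the loading dock: the grip-bot, the haul-bot, the scan-bot, the sort-bot, the weld-bot | the warehouse floor: the lift-bot, the pack-bot]
5. Porter goes to the warehouse floor with the haul-bot.  [the loading dock: the grip-bot, the scan-bot, the sort-bot, the weld-bot | the warehouse floor: the haul-bot, the lift-bot, the pack-bot]
6. Porter goes back to the loading dock alone.  [the loading dock: the grip-bot, the scan-bot, the sort-bot, the weld-bot | the warehouse floor: the haul-bot, the lift-bot, the pack-bot]
7. Porter goes to the warehouse floor with the grip-bot.  [the loading dock: the scan-bot, the sort-bot, the weld-bot | the warehouse floor: the grip-bot, the haul-bot, the lift-bot, the pack-bot]
8. Porter goes back to the loading dock with the pack-bot.  [the loading dock: the pack-bot, the scan-bot, the sort-bot, the weld-bot | the warehouse floor: the grip-bot, the haul-bot, the lift-bot]
9. Porter goes to the warehouse floor with the weld-bot.  [the loading dock: the pack-bot, the scan-bot, the sort-bot | the warehouse floor: the grip-bot, the haul-bot, the lift-bot, the weld-bot]
10. Porter goes back to the loading dock alone.  [the loading dock: the pack-bot, the scan-bot, the sort-bot | the warehouse floor: the grip-bot, the haul-bot, the lift-bot, the weld-bot]
11. Porter goes to the warehouse floor with the sort-bot.  [the loading dock: the pack-bot, the scan-bot | the warehouse floor: the grip-bot, the haul-bot, the lift-bot, the sort-bot, the weld-bot]
12. Porter goes back to the loading dock alone.  [the loading dock: the pack-bot, the scan-bot | the warehouse floor: the grip-bot, the haul-bot, the lift-bot, the sort-bot, the weld-bot]
13. Porter goes to the warehouse floor with the scan-bot.  [the loading dock: the pack-bot | the warehouse floor: the grip-bot, the haul-bot, the lift-bot, the scan-bot, the sort-bot, the weld-bot]
14. Porter goes back to the loading dock alone.  [the loading dock: the pack-bot | the warehouse floor: the grip-bot, the haul-bot, the lift-bot, the scan-bot, the sort-bot, the weld-bot]
15. Porter goes to the warehouse floor with the pack-bot.  [the loading dock: — | the warehouse floor: the grip-bot, the haul-bot, the lift-bot, the pack-bot, the scan-bot, the sort-bot, the weld-bot]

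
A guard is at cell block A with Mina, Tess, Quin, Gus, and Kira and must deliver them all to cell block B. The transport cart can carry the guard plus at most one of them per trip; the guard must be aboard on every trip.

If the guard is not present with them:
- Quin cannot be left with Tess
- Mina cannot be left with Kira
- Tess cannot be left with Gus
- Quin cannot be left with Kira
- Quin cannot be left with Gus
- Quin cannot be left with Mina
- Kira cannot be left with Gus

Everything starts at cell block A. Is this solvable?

No

Whatever the first load, the items left behind include a forbidden pair without the guard. No opening move is safe, so no plan exists.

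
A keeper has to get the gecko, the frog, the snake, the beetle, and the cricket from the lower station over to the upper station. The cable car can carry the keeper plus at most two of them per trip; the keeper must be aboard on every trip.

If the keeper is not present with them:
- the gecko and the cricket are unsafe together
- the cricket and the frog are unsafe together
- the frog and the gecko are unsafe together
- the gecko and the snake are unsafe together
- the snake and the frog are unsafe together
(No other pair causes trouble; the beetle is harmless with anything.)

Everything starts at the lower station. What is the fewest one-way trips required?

Counting alone: the keeper can take at most 2 across per trip to the upper station, so moving all 5 needs at least 3 loaded trips out, with a return between consecutive ones — at least 5 crossings.
The safety rule pushes this higher. Following every safe sequence of crossings, the most of the 5 that can be at the upper station as the cable car arrives there on crossing 5 is 4 — never all 5.
So no plan with fewer than 7 crossings exists, and this one achieves 7:
1. Keeper goes to the upper station with the frog and the gecko.
2. Keeper goes back to the lower station with the gecko.
3. Keeper goes to the upper station with the beetle and the gecko.
4. Keeper goes back to the lower station with the gecko.
5. Keeper goes to the upper station with the cricket and the snake.
6. Keeper goes back to the lower station with the frog.
7. Keeper goes to the upper station with the frog and the gecko.

7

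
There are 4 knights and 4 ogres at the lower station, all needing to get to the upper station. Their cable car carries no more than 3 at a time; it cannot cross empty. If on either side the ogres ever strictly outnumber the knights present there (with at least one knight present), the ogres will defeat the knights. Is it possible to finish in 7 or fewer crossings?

No

Counting alone: each trip to the upper station takes at most 3 across and each return brings at least 1 back, so after t trips out (and t−1 returns) at most 3t − (t−1) of the 8 are across; that first reaches 8 at t = 4, so at least 7 crossings are needed.
The safety rule pushes this higher. Following every safe sequence of crossings, the most of the 8 that can be at the upper station as the cable car arrives there on crossing 7 is 7 — never all 8.
So the move cannot be finished within 7 crossings. (The shortest complete plan takes 9:)
1. 2 ogres → the upper station.  (the lower station: 4K 2O; the upper station: 0K 2O)
2. 1 ogre ← the lower station.  (the lower station: 4K 3O; the upper station: 0K 1O)
3. 3 ogres → the upper station.  (the lower station: 4K 0O; the upper station: 0K 4O)
4. 1 ogre ← the lower station.  (the lower station: 4K 1O; the upper station: 0K 3O)
5. 3 knights → the upper station.  (the lower station: 1K 1O; the upper station: 3K 3O)
6. 1 knight and 1 ogre ← the lower station.  (the lower station: 2K 2O; the upper station: 2K 2O)
7. 2 knights → the upper station.  (the lower station: 0K 2O; the upper station: 4K 2O)
8. 1 ogre ← the lower station.  (the lower station: 0K 3O; the upper station: 4K 1O)
9. 3 ogres → the upper station.  (the lower station: 0K 0O; the upper station: 4K 4O)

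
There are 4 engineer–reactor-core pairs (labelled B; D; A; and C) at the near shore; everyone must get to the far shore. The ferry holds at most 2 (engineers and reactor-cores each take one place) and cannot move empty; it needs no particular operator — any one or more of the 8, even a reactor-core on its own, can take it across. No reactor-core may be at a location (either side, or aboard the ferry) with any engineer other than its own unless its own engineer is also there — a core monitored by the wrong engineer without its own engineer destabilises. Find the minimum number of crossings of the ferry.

Following every safe sequence of crossings from the start, the most of the 8 that can be at the far shore as the ferry arrives there on crossings 1, 3, 5 is 2, 3, 4 respectively; the best ever achieved is 4 of 8.
From crossing 7 on, no configuration arises that was not already reachable earlier: only 44 distinct safe configurations (who is on which side, and where the ferry is) can ever be reached, none of them has everyone across, and every continuation just revisits them. So no valid plan exists.

impossible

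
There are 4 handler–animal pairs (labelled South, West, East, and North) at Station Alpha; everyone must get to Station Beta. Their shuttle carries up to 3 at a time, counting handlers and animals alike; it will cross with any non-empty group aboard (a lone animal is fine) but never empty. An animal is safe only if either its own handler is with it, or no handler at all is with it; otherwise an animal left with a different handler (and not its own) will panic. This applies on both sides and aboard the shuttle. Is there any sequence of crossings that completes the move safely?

Yes

1. animal South and handler South cross → Station Beta.
2. handler South crosses ← Station Alpha.
3. animal West, handler South, and handler West cross → Station Beta.
4. animal South and handler South cross ← Station Alpha.
5. handler East, handler North, and handler South cross → Station Beta.
6. animal West crosses ← Station Alpha.
7. animal South and animal West cross → Station Beta.
8. animal South crosses ← Station Alpha.
9. animal East, animal North, and animal South cross → Station Beta.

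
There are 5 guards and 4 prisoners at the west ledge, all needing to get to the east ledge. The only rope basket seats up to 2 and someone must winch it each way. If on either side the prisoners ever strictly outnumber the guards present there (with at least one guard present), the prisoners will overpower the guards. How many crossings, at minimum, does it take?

15

Counting alone: each trip to the east ledge takes at most 2 across and each return brings at least 1 back, so after t trips out (and t−1 returns) at most 2t − (t−1) of the 9 are across; that first reaches 9 at t = 8, so at least 15 crossings are needed.
The plan below uses exactly 15 crossings, so it is optimal:
1. 2 prisoners → the east ledge.  (the west ledge: 5G 2P; the east ledge: 0G 2P)
2. 1 prisoner ← the west ledge.  (the west ledge: 5G 3P; the east ledge: 0G 1P)
3. 2 prisoners → the east ledge.  (the west ledge: 5G 1P; the east ledge: 0G 3P)
4. 1 prisoner ← the west ledge.  (the west ledge: 5G 2P; the east ledge: 0G 2P)
5. 2 guards → the east ledge.  (the west ledge: 3G 2P; the east ledge: 2G 2P)
6. 1 prisoner ← the west ledge.  (the west ledge: 3G 3P; the east ledge: 2G 1P)
7. 1 guard and 1 prisoner → the east ledge.  (the west ledge: 2G 2P; the east ledge: 3G 2P)
8. 1 guard ← the west ledge.  (the west ledge: 3G 2P; the east ledge: 2G 2P)
9. 1 guard and 1 prisoner → the east ledge.  (the west ledge: 2G 1P; the east ledge: 3G 3P)
10. 1 prisoner ← the west ledge.  (the west ledge: 2G 2P; the east ledge: 3G 2P)
11. 1 guard and 1 prisoner → the east ledge.  (the west ledge: 1G 1P; the east ledge: 4G 3P)
12. 1 guard ← the west ledge.  (the west ledge: 2G 1P; the east ledge: 3G 3P)
13. 1 guard and 1 prisoner → the east ledge.  (the west ledge: 1G 0P; the east ledge: 4G 4P)
14. 1 prisoner ← the west ledge.  (the west ledge: 1G 1P; the east ledge: 4G 3P)
15. 1 guard and 1 prisoner → the east ledge.  (the west ledge: 0G 0P; the east ledge: 5G 4P)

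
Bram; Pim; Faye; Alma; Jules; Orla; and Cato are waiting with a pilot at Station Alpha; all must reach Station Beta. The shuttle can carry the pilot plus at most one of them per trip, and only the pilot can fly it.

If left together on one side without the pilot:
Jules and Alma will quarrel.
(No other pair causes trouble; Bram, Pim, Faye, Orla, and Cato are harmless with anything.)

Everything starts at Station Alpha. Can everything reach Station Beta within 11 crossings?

Counting alone: the pilot can take at most 1 across per trip to Station Beta, so moving all 7 needs at least 7 loaded trips out, with a return between consecutive ones — at least 13 crossings.
Since 11 < 13, 11 crossings cannot be enough. (The shortest complete plan in fact takes 13:)
1. Pilot goes to Station Beta with Alma.  [Station Alpha: Bram, Cato, Faye, Jules, Orla, Pim | Station Beta: Alma]
2. Pilot goes back to Station Alpha alone.  [Station Alpha: Bram, Cato, Faye, Jules, Orla, Pim | Station Beta: Alma]
3. Pilot goes to Station Beta with Bram.  [Station Alpha: Cato, Faye, Jules, Orla, Pim | Station Beta: Alma, Bram]
4. Pilot goes back to Station Alpha alone.  [Station Alpha: Cato, Faye, Jules, Orla, Pim | Station Beta: Alma, Bram]
5. Pilot goes to Station Beta with Pim.  [Station Alpha: Cato, Faye, Jules, Orla | Station Beta: Alma, Bram, Pim]
6. Pilot goes back to Station Alpha alone.  [Station Alpha: Cato, Faye, Jules, Orla | Station Beta: Alma, Bram, Pim]
7. Pilot goes to Station Beta with Faye.  [Station Alpha: Cato, Jules, Orla | Station Beta: Alma, Bram, Faye, Pim]
8. Pilot goes back to Station Alpha alone.  [Station Alpha: Cato, Jules, Orla | Station Beta: Alma, Bram, Faye, Pim]
9. Pilot goes to Station Beta with Orla.  [Station Alpha: Cato, Jules | Station Beta: Alma, Bram, Faye, Orla, Pim]
10. Pilot goes back to Station Alpha alone.  [Station Alpha: Cato, Jules | Station Beta: Alma, Bram, Faye, Orla, Pim]
11. Pilot goes to Station Beta with Cato.  [Station Alpha: Jules | Station Beta: Alma, Bram, Cato, Faye, Orla, Pim]
12. Pilot goes back to Station Alpha alone.  [Station Alpha: Jules | Station Beta: Alma, Bram, Cato, Faye, Orla, Pim]
13. Pilot goes to Station Beta with Jules.  [Station Alpha: — | Station Beta: Alma, Bram, Cato, Faye, Jules, Orla, Pim]

No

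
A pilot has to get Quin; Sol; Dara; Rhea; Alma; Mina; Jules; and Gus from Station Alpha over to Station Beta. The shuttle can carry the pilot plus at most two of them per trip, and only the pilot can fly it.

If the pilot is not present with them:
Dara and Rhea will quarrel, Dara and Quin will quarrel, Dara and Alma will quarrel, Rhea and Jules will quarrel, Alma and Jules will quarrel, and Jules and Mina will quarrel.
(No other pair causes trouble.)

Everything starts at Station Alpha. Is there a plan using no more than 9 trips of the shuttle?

Yes

Yes — this plan uses 9 crossings (≤ 9):
1. Pilot goes to Station Beta with Dara and Jules.
2. Pilot goes back to Station Alpha alone.
3. Pilot goes to Station Beta with Quin and Sol.
4. Pilot goes back to Station Alpha with Dara.
5. Pilot goes to Station Beta with Alma and Rhea.
6. Pilot goes back to Station Alpha with Jules.
7. Pilot goes to Station Beta with Gus and Mina.
8. Pilot goes back to Station Alpha alone.
9. Pilot goes to Station Beta with Dara and Jules.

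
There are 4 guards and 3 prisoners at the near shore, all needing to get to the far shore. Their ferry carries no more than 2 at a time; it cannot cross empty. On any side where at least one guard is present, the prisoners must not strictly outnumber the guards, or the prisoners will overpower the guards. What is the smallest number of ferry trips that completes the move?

Counting alone: each trip to the far shore takes at most 2 across and each return brings at least 1 back, so after t trips out (and t−1 returns) at most 2t − (t−1) of the 7 are across; that first reaches 7 at t = 6, so at least 11 crossings are needed.
The plan below uses exactly 11 crossings, so it is optimal:
1. 2 prisoners → the far shore.  (the near shore: 4G 1P; the far shore: 0G 2P)
2. 1 prisoner ← the near shore.  (the near shore: 4G 2P; the far shore: 0G 1P)
3. 2 prisoners → the far shore.  (the near shore: 4G 0P; the far shore: 0G 3P)
4. 1 prisoner ← the near shore.  (the near shore: 4G 1P; the far shore: 0G 2P)
5. 2 guards → the far shore.  (the near shore: 2G 1P; the far shore: 2G 2P)
6. 1 prisoner ← the near shore.  (the near shore: 2G 2P; the far shore: 2G 1P)
7. 1 guard and 1 prisoner → the far shore.  (the near shore: 1G 1P; the far shore: 3G 2P)
8. 1 guard ← the near shore.  (the near shore: 2G 1P; the far shore: 2G 2P)
9. 1 guard and 1 prisoner → the far shore.  (the near shore: 1G 0P; the far shore: 3G 3P)
10. 1 prisoner ← the near shore.  (the near shore: 1G 1P; the far shore: 3G 2P)
11. 1 guard and 1 prisoner → the far shore.  (the near shore: 0G 0P; the far shore: 4G 3P)

11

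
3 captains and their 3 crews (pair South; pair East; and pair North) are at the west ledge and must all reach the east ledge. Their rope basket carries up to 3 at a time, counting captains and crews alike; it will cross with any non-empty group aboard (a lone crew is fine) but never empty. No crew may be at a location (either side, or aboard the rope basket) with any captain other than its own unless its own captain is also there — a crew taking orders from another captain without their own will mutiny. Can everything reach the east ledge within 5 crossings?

Yes

Yes — this plan uses 5 crossings (≤ 5):
1. captain South and crew South cross → the east ledge.
2. captain South crosses ← the west ledge.
3. captain East, captain North, and captain South cross → the east ledge.
4. crew South crosses ← the west ledge.
5. crew East, crew North, and crew South cross → the east ledge.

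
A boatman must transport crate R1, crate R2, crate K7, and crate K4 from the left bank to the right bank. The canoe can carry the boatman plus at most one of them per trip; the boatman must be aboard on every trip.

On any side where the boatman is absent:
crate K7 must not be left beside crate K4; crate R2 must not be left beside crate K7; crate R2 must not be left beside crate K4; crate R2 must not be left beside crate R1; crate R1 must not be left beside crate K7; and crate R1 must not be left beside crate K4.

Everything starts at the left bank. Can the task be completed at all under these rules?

Whatever the first load, the items left behind include a forbidden pair without the boatman. No opening move is safe, so no plan exists.

No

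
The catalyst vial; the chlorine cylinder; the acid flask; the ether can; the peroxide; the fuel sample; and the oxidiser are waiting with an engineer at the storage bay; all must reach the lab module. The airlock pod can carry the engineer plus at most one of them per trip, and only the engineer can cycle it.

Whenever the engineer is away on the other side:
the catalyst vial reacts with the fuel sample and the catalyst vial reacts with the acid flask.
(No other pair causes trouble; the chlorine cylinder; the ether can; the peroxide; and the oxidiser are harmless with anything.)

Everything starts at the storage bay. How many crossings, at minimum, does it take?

Counting alone: the engineer can take at most 1 across per trip to the lab module, so moving all 7 needs at least 7 loaded trips out, with a return between consecutive ones — at least 13 crossings.
The safety rule pushes this higher. Following every safe sequence of crossings, the most of the 7 that can be at the lab module as the airlock pod arrives there on crossing 13 is 6 — never all 7.
So no plan with fewer than 15 crossings exists, and this one achieves 15:
1. Engineer goes to the lab module with the catalyst vial.  [the storage bay: the acid flask, the chlorine cylinder, the ether can, the fuel sample, the oxidiser, the peroxide | the lab module: the catalyst vial]
2. Engineer goes back to the storage bay alone.  [the storage bay: the acid flask, the chlorine cylinder, the ether can, the fuel sample, the oxidiser, the peroxide | the lab module: the catalyst vial]
3. Engineer goes to the lab module with the chlorine cylinder.  [the storage bay: the acid flask, the ether can, the fuel sample, the oxidiser, the peroxide | the lab module: the catalyst vial, the chlorine cylinder]
4. Engineer goes back to the storage bay alone.  [the storage bay: the acid flask, the ether can, the fuel sample, the oxidiser, the peroxide | the lab module: the catalyst vial, the chlorine cylinder]
5. Engineer goes to the lab module with the acid flask.  [the storage bay: the ether can, the fuel sample, the oxidiser, the peroxide | the lab module: the acid flask, the catalyst vial, the chlorine cylinder]
6. Engineer goes back to the storage bay with the catalyst vial.  [the storage bay: the catalyst vial, the ether can, the fuel sample, the oxidiser, the peroxide | the lab module: the acid flask, the chlorine cylinder]
7. Engineer goes to the lab module with the fuel sample.  [the storage bay: the catalyst vial, the ether can, the oxidiser, the peroxide | the lab module: the acid flask, the chlorine cylinder, the fuel sample]
8. Engineer goes back to the storage bay alone.  [the storage bay: the catalyst vial, the ether can, the oxidiser, the peroxide | the lab module: the acid flask, the chlorine cylinder, the fuel sample]
9. Engineer goes to the lab module with the ether can.  [the storage bay: the catalyst vial, the oxidiser, the peroxide | the lab module: the acid flask, the chlorine cylinder, the ether can, the fuel sample]
10. Engineer goes back to the storage bay alone.  [the storage bay: the catalyst vial, the oxidiser, the peroxide | the lab module: the acid flask, the chlorine cylinder, the ether can, the fuel sample]
11. Engineer goes to the lab module with the peroxide.  [the storage bay: the catalyst vial, the oxidiser | the lab module: the acid flask, the chlorine cylinder, the ether can, the fuel sample, the peroxide]
12. Engineer goes back to the storage bay alone.  [the storage bay: the catalyst vial, the oxidiser | the lab module: the acid flask, the chlorine cylinder, the ether can, the fuel sample, the peroxide]
13. Engineer goes to the lab module with the oxidiser.  [the storage bay: the catalyst vial | the lab module: the acid flask, the chlorine cylinder, the ether can, the fuel sample, the oxidiser, the peroxide]
14. Engineer goes back to the storage bay alone.  [the storage bay: the catalyst vial | the lab module: the acid flask, the chlorine cylinder, the ether can, the fuel sample, the oxidiser, the peroxide]
15. Engineer goes to the lab module with the catalyst vial.  [the storage bay: — | the lab module: the acid flask, the catalyst vial, the chlorine cylinder, the ether can, the fuel sample, the oxidiser, the peroxide]

15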